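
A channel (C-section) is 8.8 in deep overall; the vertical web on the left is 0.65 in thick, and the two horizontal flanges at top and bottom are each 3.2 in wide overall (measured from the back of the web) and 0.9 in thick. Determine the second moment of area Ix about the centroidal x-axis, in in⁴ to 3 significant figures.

Ix ≈ 109 in⁴

Split into non-overlapping primitives; take the origin at the lower-left of the bounding box.
Web: 0.65 × 8.8, A = 5.72 in², y = 4.4 in, Ī = 36.913 in⁴.
Top flange (beyond web): 2.55 × 0.9, A = 2.295 in², y = 8.35 in, Ī = 0.15491 in⁴.
Bottom flange (beyond web): 2.55 × 0.9, A = 2.295 in², y = 0.45 in, Ī = 0.15491 in⁴.
By symmetry the centroid is at mid-height, ȳ = 4.4 in.
Transfer each piece to the centroidal x-axis using Ī + A·d² with d = y − 4.4:
  web: d = 0 in → contributes +36.913 in⁴
  top flange (beyond web): d = 3.95 in → contributes +35.963 in⁴
  bottom flange (beyond web): d = -3.95 in → contributes +35.963 in⁴
Total I = 108.84 in⁴.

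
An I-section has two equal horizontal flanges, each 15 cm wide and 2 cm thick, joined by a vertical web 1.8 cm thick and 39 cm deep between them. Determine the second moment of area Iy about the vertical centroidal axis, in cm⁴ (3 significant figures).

Decompose the section into non-overlapping parts with the origin at the bottom-left of its bounding rectangle.
Bottom flange: 15 × 2, A = 30 cm², x = 7.5 cm, Ī = 562.5 cm⁴.
Web: 1.8 × 39, A = 70.2 cm², x = 7.5 cm, Ī = 18.954 cm⁴.
Top flange: 15 × 2, A = 30 cm², x = 7.5 cm, Ī = 562.5 cm⁴.
By symmetry the centroid is at mid-width, x̄ = 7.5 cm.
All pieces are centred on the vertical centroidal axis, so I = ΣĪ = 1 144 cm⁴.

Iy ≈ 1140 cm⁴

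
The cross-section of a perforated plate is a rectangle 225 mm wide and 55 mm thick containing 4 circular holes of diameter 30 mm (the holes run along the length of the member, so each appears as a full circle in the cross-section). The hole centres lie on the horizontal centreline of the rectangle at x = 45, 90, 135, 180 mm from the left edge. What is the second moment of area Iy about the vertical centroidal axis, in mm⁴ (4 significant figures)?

Iy ≈ 4.489 × 10⁷ mm⁴

Break the section into simple shapes (no overlaps), measuring from the bottom-left corner of the bounding box.
Plate: 225 × 55, A = 12 375 mm², x = 112.5 mm, Ī = 52 207 031 mm⁴.
Hole 1 (subtracted): ⌀30, A = 706.858 mm², x = 45 mm, Ī = 39760.8 mm⁴.
Hole 2 (subtracted): ⌀30, A = 706.858 mm², x = 90 mm, Ī = 39760.8 mm⁴.
Hole 3 (subtracted): ⌀30, A = 706.858 mm², x = 135 mm, Ī = 39760.8 mm⁴.
Hole 4 (subtracted): ⌀30, A = 706.858 mm², x = 180 mm, Ī = 39760.8 mm⁴.
By symmetry the centroid is at mid-width, x̄ = 112.5 mm.
Transfer each piece to the vertical centroidal axis using Ī + A·d² with d = x − 112.5:
  plate: d = 0 mm → contributes +52 207 031 mm⁴
  hole 1: d = -67.5 mm → contributes −3 260 384 mm⁴
  hole 2: d = -22.5 mm → contributes −397 608 mm⁴
  hole 3: d = 22.5 mm → contributes −397 608 mm⁴
  hole 4: d = 67.5 mm → contributes −3 260 384 mm⁴
Total I = 44 891 047 mm⁴.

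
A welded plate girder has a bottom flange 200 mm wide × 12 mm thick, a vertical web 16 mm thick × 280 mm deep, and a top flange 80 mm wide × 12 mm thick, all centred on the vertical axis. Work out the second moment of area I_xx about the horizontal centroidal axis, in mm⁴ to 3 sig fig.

I_xx ≈ 9.53 × 10⁷ mm⁴

Split into non-overlapping primitives; take the origin at the lower-left of the bounding box.
Bottom plate: 200 × 12, A = 2 400 mm², y = 6 mm, Ī = 28 800 mm⁴.
Web plate: 16 × 280, A = 4 480 mm², y = 152 mm, Ī = 29 269 333 mm⁴.
Top plate: 80 × 12, A = 960 mm², y = 298 mm, Ī = 11 520 mm⁴.
Centroid: ȳ = ΣA·y / ΣA = 125.18 mm.
Transfer each piece to the horizontal centroidal axis using Ī + A·d² with d = y − 125.18:
  bottom plate: d = -119.18 mm → contributes +34 120 195 mm⁴
  web plate: d = 26.816 mm → contributes +32 490 970 mm⁴
  top plate: d = 172.82 mm → contributes +28 682 383 mm⁴
Total I = 95 293 549 mm⁴.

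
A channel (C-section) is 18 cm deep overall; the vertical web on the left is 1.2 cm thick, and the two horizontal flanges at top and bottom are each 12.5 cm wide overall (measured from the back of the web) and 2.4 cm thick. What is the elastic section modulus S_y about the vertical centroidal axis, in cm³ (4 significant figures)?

S_y ≈ 159.2 cm³

Split into non-overlapping primitives; take the origin at the lower-left of the bounding box.
Web: 1.2 × 18, A = 21.6 cm², x = 0.6 cm, Ī = 2.592 cm⁴.
Top flange (beyond web): 11.3 × 2.4, A = 27.12 cm², x = 6.85 cm, Ī = 288.579 cm⁴.
Bottom flange (beyond web): 11.3 × 2.4, A = 27.12 cm², x = 6.85 cm, Ī = 288.579 cm⁴.
Centroid: x̄ = ΣA·x / ΣA = 5.06994 cm.
Transfer each piece to the vertical centroidal axis using Ī + A·d² with d = x − 5.06994:
  web: d = -4.46994 cm → contributes +434.167 cm⁴
  top flange (beyond web): d = 1.78006 cm → contributes +374.513 cm⁴
  bottom flange (beyond web): d = 1.78006 cm → contributes +374.513 cm⁴
Total I = 1183.19 cm⁴.
Extreme fibre distance c = 7.43006 cm; S = I/c = 159.244 cm³.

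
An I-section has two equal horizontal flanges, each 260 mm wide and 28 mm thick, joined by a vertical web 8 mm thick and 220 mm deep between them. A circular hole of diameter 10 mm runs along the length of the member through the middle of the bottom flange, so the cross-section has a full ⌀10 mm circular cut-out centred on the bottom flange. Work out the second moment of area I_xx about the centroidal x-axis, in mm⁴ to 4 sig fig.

Treat the section as a set of non-overlapping primitives; coordinates are from the bounding-box lower-left.
Bottom flange: 260 × 28, A = 7 280 mm², y = 14 mm, Ī = 475 627 mm⁴.
Web: 8 × 220, A = 1 760 mm², y = 138 mm, Ī = 7 098 667 mm⁴.
Top flange: 260 × 28, A = 7 280 mm², y = 262 mm, Ī = 475 627 mm⁴.
Hole (subtracted): ⌀10, A = 78.5398 mm², y = 14 mm, Ī = 490.874 mm⁴.
Centroid: ȳ = ΣA·y / ΣA = 138.6 mm.
Transfer each piece to the centroidal x-axis using Ī + A·d² with d = y − 138.6:
  bottom flange: d = -124.6 mm → contributes +113 498 128 mm⁴
  web: d = -0.599634 mm → contributes +7 099 299 mm⁴
  top flange: d = 123.4 mm → contributes +111 332 920 mm⁴
  hole: d = -124.6 mm → contributes −1 219 827 mm⁴
Total I = 230 710 521 mm⁴.

I_xx ≈ 2.307 × 10⁸ mm⁴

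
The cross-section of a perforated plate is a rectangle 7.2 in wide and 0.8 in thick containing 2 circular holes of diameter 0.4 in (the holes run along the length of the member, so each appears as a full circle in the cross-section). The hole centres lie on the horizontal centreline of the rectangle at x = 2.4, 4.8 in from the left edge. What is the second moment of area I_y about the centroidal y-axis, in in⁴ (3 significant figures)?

Split into non-overlapping primitives; take the origin at the lower-left of the bounding box.
Plate: 7.2 × 0.8, A = 5.76 in², x = 3.6 in, Ī = 24.883 in⁴.
Hole 1 (subtracted): ⌀0.4, A = 0.12566 in², x = 2.4 in, Ī = 0.0012566 in⁴.
Hole 2 (subtracted): ⌀0.4, A = 0.12566 in², x = 4.8 in, Ī = 0.0012566 in⁴.
By symmetry the centroid is at mid-width, x̄ = 3.6 in.
Transfer each piece to the centroidal y-axis using Ī + A·d² with d = x − 3.6:
  plate: d = 0 in → contributes +24.883 in⁴
  hole 1: d = -1.2 in → contributes −0.18221 in⁴
  hole 2: d = 1.2 in → contributes −0.18221 in⁴
Total I = 24.519 in⁴.

I_y ≈ 24.5 in⁴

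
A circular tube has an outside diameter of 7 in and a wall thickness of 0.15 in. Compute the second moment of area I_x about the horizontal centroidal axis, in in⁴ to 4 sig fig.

Break the section into simple shapes (no overlaps), measuring from the bottom-left corner of the bounding box.
Outer circle: ⌀7, A = 38.4845 in², y = 3.5 in, Ī = 117.859 in⁴.
Bore (subtracted): ⌀6.7, A = 35.2565 in², y = 3.5 in, Ī = 98.9166 in⁴.
By symmetry the centroid is at mid-height, ȳ = 3.5 in.
All pieces are centred on the horizontal centroidal axis, so I = ΣĪ (holes subtracted) = 18.9422 in⁴.

I_x ≈ 18.94 in⁴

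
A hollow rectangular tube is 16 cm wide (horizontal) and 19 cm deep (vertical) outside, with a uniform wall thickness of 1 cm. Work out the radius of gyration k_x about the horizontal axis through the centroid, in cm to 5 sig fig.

Treat the section as a set of non-overlapping primitives; coordinates are from the bounding-box lower-left.
Outer rectangle: 16 × 19, A = 304 cm², y = 9.5 cm, Ī = 9145.333 cm⁴.
Inner void (subtracted): 14 × 17, A = 238 cm², y = 9.5 cm, Ī = 5731.833 cm⁴.
By symmetry the centroid is at mid-height, ȳ = 9.5 cm.
All pieces are centred on the horizontal axis through the centroid, so I = ΣĪ (holes subtracted) = 3413.5 cm⁴.
Radius of gyration: k = √(I/A) = √(3413.5 / 66) = 7.191641 cm.

k_x ≈ 7.1916 cm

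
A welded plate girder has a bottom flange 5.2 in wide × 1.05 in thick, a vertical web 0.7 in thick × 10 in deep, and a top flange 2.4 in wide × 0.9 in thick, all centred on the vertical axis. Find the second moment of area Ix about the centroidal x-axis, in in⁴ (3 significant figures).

Ix ≈ 267 in⁴

Treat the section as a set of non-overlapping primitives; coordinates are from the bounding-box lower-left.
Bottom plate: 5.2 × 1.05, A = 5.46 in², y = 0.525 in, Ī = 0.50164 in⁴.
Web plate: 0.7 × 10, A = 7 in², y = 6.05 in, Ī = 58.333 in⁴.
Top plate: 2.4 × 0.9, A = 2.16 in², y = 11.5 in, Ī = 0.1458 in⁴.
Centroid: ȳ = ΣA·y / ΣA = 4.7918 in.
Transfer each piece to the centroidal x-axis using Ī + A·d² with d = y − 4.7918:
  bottom plate: d = -4.2668 in → contributes +99.905 in⁴
  web plate: d = 1.2582 in → contributes +69.414 in⁴
  top plate: d = 6.7082 in → contributes +97.345 in⁴
Total I = 266.66 in⁴.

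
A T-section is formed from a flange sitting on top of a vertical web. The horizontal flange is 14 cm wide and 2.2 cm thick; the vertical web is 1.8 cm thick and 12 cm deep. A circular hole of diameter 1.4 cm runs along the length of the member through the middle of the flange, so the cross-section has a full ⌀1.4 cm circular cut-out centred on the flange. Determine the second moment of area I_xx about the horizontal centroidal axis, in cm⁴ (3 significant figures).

I_xx ≈ 898 cm⁴

Split into non-overlapping primitives; take the origin at the lower-left of the bounding box.
Flange: 14 × 2.2, A = 30.8 cm², y = 13.1 cm, Ī = 12.423 cm⁴.
Web: 1.8 × 12, A = 21.6 cm², y = 6 cm, Ī = 259.2 cm⁴.
Hole (subtracted): ⌀1.4, A = 1.5394 cm², y = 13.1 cm, Ī = 0.18857 cm⁴.
Centroid: ȳ = ΣA·y / ΣA = 10.085 cm.
Transfer each piece to the horizontal centroidal axis using Ī + A·d² with d = y − 10.085:
  flange: d = 3.0153 cm → contributes +292.46 cm⁴
  web: d = -4.0847 cm → contributes +619.59 cm⁴
  hole: d = 3.0153 cm → contributes −14.185 cm⁴
Total I = 897.86 cm⁴.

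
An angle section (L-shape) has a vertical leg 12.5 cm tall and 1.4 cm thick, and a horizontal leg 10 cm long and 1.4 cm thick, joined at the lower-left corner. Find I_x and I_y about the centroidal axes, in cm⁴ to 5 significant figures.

I_x ≈ 449.54 cm⁴, I_y ≈ 255.38 cm⁴

Break the section into simple shapes (no overlaps), measuring from the bottom-left corner of the bounding box.
Vertical leg: 1.4 × 12.5, A = 17.5 cm², y = 6.25 cm, Ī = 227.8646 cm⁴.
Horizontal leg (remainder): 8.6 × 1.4, A = 12.04 cm², y = 0.7 cm, Ī = 1.966533 cm⁴.
Centroid: ȳ = ΣA·y / ΣA = 3.987915 cm.
Transfer each piece to the centroidal x-axis using Ī + A·d² with d = y − 3.987915:
  vertical leg: d = 2.262085 cm → contributes +317.4126 cm⁴
  horizontal leg (remainder): d = -3.287915 cm → contributes +132.1235 cm⁴
Total I = 449.5362 cm⁴.
For the y-axis: x̄ = 2.737915 cm.
Repeating about the centroidal y-axis gives I_y = 255.3824 cm⁴.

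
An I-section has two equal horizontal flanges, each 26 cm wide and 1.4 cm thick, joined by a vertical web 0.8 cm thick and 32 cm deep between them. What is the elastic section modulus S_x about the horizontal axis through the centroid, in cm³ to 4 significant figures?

Break the section into simple shapes (no overlaps), measuring from the bottom-left corner of the bounding box.
Bottom flange: 26 × 1.4, A = 36.4 cm², y = 0.7 cm, Ī = 5.94533 cm⁴.
Web: 0.8 × 32, A = 25.6 cm², y = 17.4 cm, Ī = 2184.53 cm⁴.
Top flange: 26 × 1.4, A = 36.4 cm², y = 34.1 cm, Ī = 5.94533 cm⁴.
By symmetry the centroid is at mid-height, ȳ = 17.4 cm.
Transfer each piece to the horizontal axis through the centroid using Ī + A·d² with d = y − 17.4:
  bottom flange: d = -16.7 cm → contributes +10157.5 cm⁴
  web: d = 0 cm → contributes +2184.53 cm⁴
  top flange: d = 16.7 cm → contributes +10157.5 cm⁴
Total I = 22499.6 cm⁴.
Extreme fibre distance c = 17.4 cm; S = I/c = 1293.08 cm³.

S_x ≈ 1293 cm³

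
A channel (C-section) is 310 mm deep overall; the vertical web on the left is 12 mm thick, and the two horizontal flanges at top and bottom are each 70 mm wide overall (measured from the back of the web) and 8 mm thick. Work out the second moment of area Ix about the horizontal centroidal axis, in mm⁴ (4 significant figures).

Break the section into simple shapes (no overlaps), measuring from the bottom-left corner of the bounding box.
Web: 12 × 310, A = 3 720 mm², y = 155 mm, Ī = 29 791 000 mm⁴.
Top flange (beyond web): 58 × 8, A = 464 mm², y = 306 mm, Ī = 2474.67 mm⁴.
Bottom flange (beyond web): 58 × 8, A = 464 mm², y = 4 mm, Ī = 2474.67 mm⁴.
By symmetry the centroid is at mid-height, ȳ = 155 mm.
Transfer each piece to the horizontal centroidal axis using Ī + A·d² with d = y − 155:
  web: d = 0 mm → contributes +29 791 000 mm⁴
  top flange (beyond web): d = 151 mm → contributes +10 582 139 mm⁴
  bottom flange (beyond web): d = -151 mm → contributes +10 582 139 mm⁴
Total I = 50 955 277 mm⁴.

Ix ≈ 5.096 × 10⁷ mm⁴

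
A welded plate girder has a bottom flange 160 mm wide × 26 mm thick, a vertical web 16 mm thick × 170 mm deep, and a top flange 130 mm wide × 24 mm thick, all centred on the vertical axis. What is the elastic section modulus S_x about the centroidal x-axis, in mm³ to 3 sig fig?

S_x ≈ 6.29 × 10⁵ mm³

Decompose the section into non-overlapping parts with the origin at the bottom-left of its bounding rectangle.
Bottom plate: 160 × 26, A = 4 160 mm², y = 13 mm, Ī = 234 347 mm⁴.
Web plate: 16 × 170, A = 2 720 mm², y = 111 mm, Ī = 6 550 667 mm⁴.
Top plate: 130 × 24, A = 3 120 mm², y = 208 mm, Ī = 149 760 mm⁴.
Centroid: ȳ = ΣA·y / ΣA = 100.5 mm.
Transfer each piece to the centroidal x-axis using Ī + A·d² with d = y − 100.5:
  bottom plate: d = -87.496 mm → contributes +32 081 435 mm⁴
  web plate: d = 10.504 mm → contributes +6 850 775 mm⁴
  top plate: d = 107.5 mm → contributes +36 207 943 mm⁴
Total I = 75 140 153 mm⁴.
Extreme fibre distance c = 119.5 mm; S = I/c = 628 767 mm³.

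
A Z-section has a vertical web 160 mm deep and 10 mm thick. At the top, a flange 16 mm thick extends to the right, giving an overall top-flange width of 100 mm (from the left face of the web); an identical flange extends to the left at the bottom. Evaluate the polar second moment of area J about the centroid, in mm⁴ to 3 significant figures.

Split into non-overlapping primitives; take the origin at the lower-left of the bounding box.
Web: 10 × 160, A = 1 600 mm², y = 80 mm, Ī = 3 413 333 mm⁴.
Top flange (beyond web): 90 × 16, A = 1 440 mm², y = 152 mm, Ī = 30 720 mm⁴.
Bottom flange (beyond web): 90 × 16, A = 1 440 mm², y = 8 mm, Ī = 30 720 mm⁴.
Centroid: ȳ = ΣA·y / ΣA = 80 mm.
Transfer each piece to the centroidal x-axis using Ī + A·d² with d = y − 80:
  web: d = 0 mm → contributes +3 413 333 mm⁴
  top flange (beyond web): d = 72 mm → contributes +7 495 680 mm⁴
  bottom flange (beyond web): d = -72 mm → contributes +7 495 680 mm⁴
Total I = 18 404 693 mm⁴.
For the y-axis: x̄ = 95 mm.
Repeating about the centroidal y-axis gives I_y = 9 157 333 mm⁴.
Polar second moment: J = I_x + I_y = 27 562 027 mm⁴.

J ≈ 2.76 × 10⁷ mm⁴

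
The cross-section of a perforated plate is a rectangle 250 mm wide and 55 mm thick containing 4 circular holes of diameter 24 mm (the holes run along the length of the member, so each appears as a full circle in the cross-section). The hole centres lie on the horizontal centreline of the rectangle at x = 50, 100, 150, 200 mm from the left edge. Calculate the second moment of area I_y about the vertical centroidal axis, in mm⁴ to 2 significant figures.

Treat the section as a set of non-overlapping primitives; coordinates are from the bounding-box lower-left.
Plate: 250 × 55, A = 13 750 mm², x = 125 mm, Ī = 71 614 583 mm⁴.
Hole 1 (subtracted): ⌀24, A = 452.4 mm², x = 50 mm, Ī = 16 286 mm⁴.
Hole 2 (subtracted): ⌀24, A = 452.4 mm², x = 100 mm, Ī = 16 286 mm⁴.
Hole 3 (subtracted): ⌀24, A = 452.4 mm², x = 150 mm, Ī = 16 286 mm⁴.
Hole 4 (subtracted): ⌀24, A = 452.4 mm², x = 200 mm, Ī = 16 286 mm⁴.
By symmetry the centroid is at mid-width, x̄ = 125 mm.
Transfer each piece to the vertical centroidal axis using Ī + A·d² with d = x − 125:
  plate: d = 0 mm → contributes +71 614 583 mm⁴
  hole 1: d = -75 mm → contributes −2 560 976 mm⁴
  hole 2: d = -25 mm → contributes −299 029 mm⁴
  hole 3: d = 25 mm → contributes −299 029 mm⁴
  hole 4: d = 75 mm → contributes −2 560 976 mm⁴
Total I = 65 894 572 mm⁴.

I_y ≈ 6.6 × 10⁷ mm⁴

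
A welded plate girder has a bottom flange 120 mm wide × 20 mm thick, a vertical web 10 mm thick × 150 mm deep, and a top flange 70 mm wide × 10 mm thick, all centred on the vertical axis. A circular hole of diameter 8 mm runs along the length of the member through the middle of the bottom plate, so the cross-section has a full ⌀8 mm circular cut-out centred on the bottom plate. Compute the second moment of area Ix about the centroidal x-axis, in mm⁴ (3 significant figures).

Ix ≈ 1.98 × 10⁷ mm⁴

Break the section into simple shapes (no overlaps), measuring from the bottom-left corner of the bounding box.
Bottom plate: 120 × 20, A = 2 400 mm², y = 10 mm, Ī = 80 000 mm⁴.
Web plate: 10 × 150, A = 1 500 mm², y = 95 mm, Ī = 2 812 500 mm⁴.
Top plate: 70 × 10, A = 700 mm², y = 175 mm, Ī = 5833.3 mm⁴.
Hole (subtracted): ⌀8, A = 50.265 mm², y = 10 mm, Ī = 201.06 mm⁴.
Centroid: ȳ = ΣA·y / ΣA = 63.41 mm.
Transfer each piece to the centroidal x-axis using Ī + A·d² with d = y − 63.41:
  bottom plate: d = -53.41 mm → contributes +6 926 233 mm⁴
  web plate: d = 31.59 mm → contributes +4 309 420 mm⁴
  top plate: d = 111.59 mm → contributes +8 722 508 mm⁴
  hole: d = -53.41 mm → contributes −143 588 mm⁴
Total I = 19 814 573 mm⁴.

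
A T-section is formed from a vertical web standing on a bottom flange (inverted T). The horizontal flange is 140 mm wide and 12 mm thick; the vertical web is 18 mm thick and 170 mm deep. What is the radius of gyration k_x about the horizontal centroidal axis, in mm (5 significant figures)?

k_x ≈ 58.769 mm

Split into non-overlapping primitives; take the origin at the lower-left of the bounding box.
Flange: 140 × 12, A = 1 680 mm², y = 6 mm, Ī = 20 160 mm⁴.
Web: 18 × 170, A = 3 060 mm², y = 97 mm, Ī = 7 369 500 mm⁴.
Centroid: ȳ = ΣA·y / ΣA = 64.74684 mm.
Transfer each piece to the horizontal centroidal axis using Ī + A·d² with d = y − 64.74684:
  flange: d = -58.74684 mm → contributes +5 818 160 mm⁴
  web: d = 32.25316 mm → contributes +10 552 716 mm⁴
Total I = 16 370 876 mm⁴.
Radius of gyration: k = √(I/A) = √(16 370 876 / 4 740) = 58.7688 mm.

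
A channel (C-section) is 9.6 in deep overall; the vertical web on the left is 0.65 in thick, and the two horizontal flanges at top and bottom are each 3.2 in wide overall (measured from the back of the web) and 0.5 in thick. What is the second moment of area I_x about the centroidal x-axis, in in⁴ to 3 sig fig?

Split into non-overlapping primitives; take the origin at the lower-left of the bounding box.
Web: 0.65 × 9.6, A = 6.24 in², y = 4.8 in, Ī = 47.923 in⁴.
Top flange (beyond web): 2.55 × 0.5, A = 1.275 in², y = 9.35 in, Ī = 0.026563 in⁴.
Bottom flange (beyond web): 2.55 × 0.5, A = 1.275 in², y = 0.25 in, Ī = 0.026563 in⁴.
By symmetry the centroid is at mid-height, ȳ = 4.8 in.
Transfer each piece to the centroidal x-axis using Ī + A·d² with d = y − 4.8:
  web: d = 0 in → contributes +47.923 in⁴
  top flange (beyond web): d = 4.55 in → contributes +26.422 in⁴
  bottom flange (beyond web): d = -4.55 in → contributes +26.422 in⁴
Total I = 100.77 in⁴.

I_x ≈ 101 in⁴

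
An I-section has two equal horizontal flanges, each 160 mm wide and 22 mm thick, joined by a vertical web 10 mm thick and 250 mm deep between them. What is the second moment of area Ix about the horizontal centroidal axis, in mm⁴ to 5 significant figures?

Treat the section as a set of non-overlapping primitives; coordinates are from the bounding-box lower-left.
Bottom flange: 160 × 22, A = 3 520 mm², y = 11 mm, Ī = 141973.3 mm⁴.
Web: 10 × 250, A = 2 500 mm², y = 147 mm, Ī = 13 020 833 mm⁴.
Top flange: 160 × 22, A = 3 520 mm², y = 283 mm, Ī = 141973.3 mm⁴.
By symmetry the centroid is at mid-height, ȳ = 147 mm.
Transfer each piece to the horizontal centroidal axis using Ī + A·d² with d = y − 147:
  bottom flange: d = -136 mm → contributes +65 247 893 mm⁴
  web: d = 0 mm → contributes +13 020 833 mm⁴
  top flange: d = 136 mm → contributes +65 247 893 mm⁴
Total I = 143 516 620 mm⁴.

Ix ≈ 1.4352 × 10⁸ mm⁴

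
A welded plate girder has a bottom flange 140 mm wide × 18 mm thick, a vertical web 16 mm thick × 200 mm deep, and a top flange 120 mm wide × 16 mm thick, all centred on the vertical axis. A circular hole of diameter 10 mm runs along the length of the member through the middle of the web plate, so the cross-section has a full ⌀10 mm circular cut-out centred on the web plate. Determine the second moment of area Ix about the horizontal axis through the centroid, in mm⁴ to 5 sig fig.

Split into non-overlapping primitives; take the origin at the lower-left of the bounding box.
Bottom plate: 140 × 18, A = 2 520 mm², y = 9 mm, Ī = 68 040 mm⁴.
Web plate: 16 × 200, A = 3 200 mm², y = 118 mm, Ī = 10 666 667 mm⁴.
Top plate: 120 × 16, A = 1 920 mm², y = 226 mm, Ī = 40 960 mm⁴.
Hole (subtracted): ⌀10, A = 78.53982 mm², y = 118 mm, Ī = 490.8739 mm⁴.
Centroid: ȳ = ΣA·y / ΣA = 109.097 mm.
Transfer each piece to the horizontal axis through the centroid using Ī + A·d² with d = y − 109.097:
  bottom plate: d = -100.097 mm → contributes +25 316 930 mm⁴
  web plate: d = 8.903042 mm → contributes +10 920 312 mm⁴
  top plate: d = 116.903 mm → contributes +26 280 297 mm⁴
  hole: d = 8.903042 mm → contributes −6716.267 mm⁴
Total I = 62 510 823 mm⁴.

Ix ≈ 6.2511 × 10⁷ mm⁴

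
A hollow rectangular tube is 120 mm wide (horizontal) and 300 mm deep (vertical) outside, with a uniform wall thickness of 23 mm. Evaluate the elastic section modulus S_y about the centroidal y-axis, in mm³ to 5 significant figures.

S_y ≈ 5.7705 × 10⁵ mm³

Split into non-overlapping primitives; take the origin at the lower-left of the bounding box.
Outer rectangle: 120 × 300, A = 36 000 mm², x = 60 mm, Ī = 43 200 000 mm⁴.
Inner void (subtracted): 74 × 254, A = 18 796 mm², x = 60 mm, Ī = 8 577 241 mm⁴.
By symmetry the centroid is at mid-width, x̄ = 60 mm.
All pieces are centred on the centroidal y-axis, so I = ΣĪ (holes subtracted) = 34 622 759 mm⁴.
Extreme fibre distance c = 60 mm; S = I/c = 577 046 mm³.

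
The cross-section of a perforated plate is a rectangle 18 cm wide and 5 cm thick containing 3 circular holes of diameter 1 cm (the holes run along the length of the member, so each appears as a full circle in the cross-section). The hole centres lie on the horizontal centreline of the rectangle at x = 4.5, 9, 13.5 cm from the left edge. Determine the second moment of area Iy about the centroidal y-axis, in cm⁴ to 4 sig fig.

Split into non-overlapping primitives; take the origin at the lower-left of the bounding box.
Plate: 18 × 5, A = 90 cm², x = 9 cm, Ī = 2 430 cm⁴.
Hole 1 (subtracted): ⌀1, A = 0.785398 cm², x = 4.5 cm, Ī = 0.0490874 cm⁴.
Hole 2 (subtracted): ⌀1, A = 0.785398 cm², x = 9 cm, Ī = 0.0490874 cm⁴.
Hole 3 (subtracted): ⌀1, A = 0.785398 cm², x = 13.5 cm, Ī = 0.0490874 cm⁴.
By symmetry the centroid is at mid-width, x̄ = 9 cm.
Transfer each piece to the centroidal y-axis using Ī + A·d² with d = x − 9:
  plate: d = 0 cm → contributes +2 430 cm⁴
  hole 1: d = -4.5 cm → contributes −15.9534 cm⁴
  hole 2: d = 0 cm → contributes −0.0490874 cm⁴
  hole 3: d = 4.5 cm → contributes −15.9534 cm⁴
Total I = 2398.04 cm⁴.

Iy ≈ 2398 cm⁴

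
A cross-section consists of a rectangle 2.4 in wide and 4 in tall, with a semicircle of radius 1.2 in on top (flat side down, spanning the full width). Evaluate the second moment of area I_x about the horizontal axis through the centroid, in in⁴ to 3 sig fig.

I_x ≈ 24.6 in⁴

Decompose the section into non-overlapping parts with the origin at the bottom-left of its bounding rectangle.
Rectangular body: 2.4 × 4, A = 9.6 in², y = 2 in, Ī = 12.8 in⁴.
Semicircular cap: semicircle r = 1.2, A = 2.2619 in², y = 4.5093 in, Ī = 0.22759 in⁴.
Centroid: ȳ = ΣA·y / ΣA = 2.4785 in.
Transfer each piece to the horizontal axis through the centroid using Ī + A·d² with d = y − 2.4785:
  rectangular body: d = -0.4785 in → contributes +14.998 in⁴
  semicircular cap: d = 2.0308 in → contributes +9.5562 in⁴
Total I = 24.554 in⁴.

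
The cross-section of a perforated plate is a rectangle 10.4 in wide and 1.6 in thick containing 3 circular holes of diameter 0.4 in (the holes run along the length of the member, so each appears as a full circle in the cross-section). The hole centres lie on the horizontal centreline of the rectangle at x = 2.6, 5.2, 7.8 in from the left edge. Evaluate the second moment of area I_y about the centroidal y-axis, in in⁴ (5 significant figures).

I_y ≈ 148.28 in⁴

Break the section into simple shapes (no overlaps), measuring from the bottom-left corner of the bounding box.
Plate: 10.4 × 1.6, A = 16.64 in², x = 5.2 in, Ī = 149.9819 in⁴.
Hole 1 (subtracted): ⌀0.4, A = 0.1256637 in², x = 2.6 in, Ī = 0.001256637 in⁴.
Hole 2 (subtracted): ⌀0.4, A = 0.1256637 in², x = 5.2 in, Ī = 0.001256637 in⁴.
Hole 3 (subtracted): ⌀0.4, A = 0.1256637 in², x = 7.8 in, Ī = 0.001256637 in⁴.
By symmetry the centroid is at mid-width, x̄ = 5.2 in.
Transfer each piece to the centroidal y-axis using Ī + A·d² with d = x − 5.2:
  plate: d = 0 in → contributes +149.9819 in⁴
  hole 1: d = -2.6 in → contributes −0.8507433 in⁴
  hole 2: d = 0 in → contributes −0.001256637 in⁴
  hole 3: d = 2.6 in → contributes −0.8507433 in⁴
Total I = 148.2791 in⁴.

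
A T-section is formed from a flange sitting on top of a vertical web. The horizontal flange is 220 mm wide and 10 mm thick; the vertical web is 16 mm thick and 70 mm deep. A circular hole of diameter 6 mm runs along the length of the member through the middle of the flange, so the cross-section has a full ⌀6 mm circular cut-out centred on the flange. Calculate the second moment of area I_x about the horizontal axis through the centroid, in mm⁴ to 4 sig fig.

Split into non-overlapping primitives; take the origin at the lower-left of the bounding box.
Flange: 220 × 10, A = 2 200 mm², y = 75 mm, Ī = 18333.3 mm⁴.
Web: 16 × 70, A = 1 120 mm², y = 35 mm, Ī = 457 333 mm⁴.
Hole (subtracted): ⌀6, A = 28.2743 mm², y = 75 mm, Ī = 63.6173 mm⁴.
Centroid: ȳ = ΣA·y / ΣA = 61.3901 mm.
Transfer each piece to the horizontal axis through the centroid using Ī + A·d² with d = y − 61.3901:
  flange: d = 13.6099 mm → contributes +425 837 mm⁴
  web: d = -26.3901 mm → contributes +1 237 344 mm⁴
  hole: d = 13.6099 mm → contributes −5300.84 mm⁴
Total I = 1 657 880 mm⁴.

I_x ≈ 1.658 × 10⁶ mm⁴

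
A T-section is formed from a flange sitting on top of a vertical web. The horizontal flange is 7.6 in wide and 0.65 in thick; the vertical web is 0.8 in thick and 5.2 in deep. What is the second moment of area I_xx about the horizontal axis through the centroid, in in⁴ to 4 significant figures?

Break the section into simple shapes (no overlaps), measuring from the bottom-left corner of the bounding box.
Flange: 7.6 × 0.65, A = 4.94 in², y = 5.525 in, Ī = 0.173929 in⁴.
Web: 0.8 × 5.2, A = 4.16 in², y = 2.6 in, Ī = 9.37387 in⁴.
Centroid: ȳ = ΣA·y / ΣA = 4.18786 in.
Transfer each piece to the horizontal axis through the centroid using Ī + A·d² with d = y − 4.18786:
  flange: d = 1.33714 in → contributes +9.00641 in⁴
  web: d = -1.58786 in → contributes +19.8624 in⁴
Total I = 28.8688 in⁴.

I_xx ≈ 28.87 in⁴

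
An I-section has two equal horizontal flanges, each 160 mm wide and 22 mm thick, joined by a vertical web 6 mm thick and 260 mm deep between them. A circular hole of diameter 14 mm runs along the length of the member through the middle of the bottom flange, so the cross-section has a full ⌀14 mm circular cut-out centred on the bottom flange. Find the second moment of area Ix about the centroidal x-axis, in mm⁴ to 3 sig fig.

Break the section into simple shapes (no overlaps), measuring from the bottom-left corner of the bounding box.
Bottom flange: 160 × 22, A = 3 520 mm², y = 11 mm, Ī = 141 973 mm⁴.
Web: 6 × 260, A = 1 560 mm², y = 152 mm, Ī = 8 788 000 mm⁴.
Top flange: 160 × 22, A = 3 520 mm², y = 293 mm, Ī = 141 973 mm⁴.
Hole (subtracted): ⌀14, A = 153.94 mm², y = 11 mm, Ī = 1885.7 mm⁴.
Centroid: ȳ = ΣA·y / ΣA = 154.57 mm.
Transfer each piece to the centroidal x-axis using Ī + A·d² with d = y − 154.57:
  bottom flange: d = -143.57 mm → contributes +72 697 294 mm⁴
  web: d = -2.5699 mm → contributes +8 798 303 mm⁴
  top flange: d = 138.43 mm → contributes +67 595 387 mm⁴
  hole: d = -143.57 mm → contributes −3 174 904 mm⁴
Total I = 145 916 079 mm⁴.

Ix ≈ 1.46 × 10⁸ mm⁴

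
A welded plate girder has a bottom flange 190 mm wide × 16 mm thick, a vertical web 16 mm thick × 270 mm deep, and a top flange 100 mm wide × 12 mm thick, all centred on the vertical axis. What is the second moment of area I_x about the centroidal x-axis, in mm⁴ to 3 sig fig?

Decompose the section into non-overlapping parts with the origin at the bottom-left of its bounding rectangle.
Bottom plate: 190 × 16, A = 3 040 mm², y = 8 mm, Ī = 64 853 mm⁴.
Web plate: 16 × 270, A = 4 320 mm², y = 151 mm, Ī = 26 244 000 mm⁴.
Top plate: 100 × 12, A = 1 200 mm², y = 292 mm, Ī = 14 400 mm⁴.
Centroid: ȳ = ΣA·y / ΣA = 119.98 mm.
Transfer each piece to the centroidal x-axis using Ī + A·d² with d = y − 119.98:
  bottom plate: d = -111.98 mm → contributes +38 185 886 mm⁴
  web plate: d = 31.019 mm → contributes +30 400 528 mm⁴
  top plate: d = 172.02 mm → contributes +35 522 916 mm⁴
Total I = 104 109 330 mm⁴.

I_x ≈ 1.04 × 10⁸ mm⁴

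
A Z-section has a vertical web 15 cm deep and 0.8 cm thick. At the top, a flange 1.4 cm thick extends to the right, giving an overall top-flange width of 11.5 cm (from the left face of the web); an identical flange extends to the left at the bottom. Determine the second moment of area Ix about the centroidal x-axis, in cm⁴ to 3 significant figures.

Ix ≈ 1620 cm⁴

Decompose the section into non-overlapping parts with the origin at the bottom-left of its bounding rectangle.
Web: 0.8 × 15, A = 12 cm², y = 7.5 cm, Ī = 225 cm⁴.
Top flange (beyond web): 10.7 × 1.4, A = 14.98 cm², y = 14.3 cm, Ī = 2.4467 cm⁴.
Bottom flange (beyond web): 10.7 × 1.4, A = 14.98 cm², y = 0.7 cm, Ī = 2.4467 cm⁴.
Centroid: ȳ = ΣA·y / ΣA = 7.5 cm.
Transfer each piece to the centroidal x-axis using Ī + A·d² with d = y − 7.5:
  web: d = 0 cm → contributes +225 cm⁴
  top flange (beyond web): d = 6.8 cm → contributes +695.12 cm⁴
  bottom flange (beyond web): d = -6.8 cm → contributes +695.12 cm⁴
Total I = 1615.2 cm⁴.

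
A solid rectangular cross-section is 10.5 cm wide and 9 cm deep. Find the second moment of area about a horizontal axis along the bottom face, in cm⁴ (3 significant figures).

The section: 10.5 × 9, A = 94.5 cm², y = 4.5 cm, Ī = 637.88 cm⁴.
Transfer it to a horizontal axis along the bottom face using Ī + A·d² with d = y − 0:
  the section: d = 4.5 cm → contributes +2551.5 cm⁴
Total I = 2551.5 cm⁴.

I_base ≈ 2550 cm⁴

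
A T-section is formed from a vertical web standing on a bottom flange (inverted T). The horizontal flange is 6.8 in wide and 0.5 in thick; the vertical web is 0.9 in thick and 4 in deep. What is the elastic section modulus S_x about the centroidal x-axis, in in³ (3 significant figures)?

Decompose the section into non-overlapping parts with the origin at the bottom-left of its bounding rectangle.
Flange: 6.8 × 0.5, A = 3.4 in², y = 0.25 in, Ī = 0.070833 in⁴.
Web: 0.9 × 4, A = 3.6 in², y = 2.5 in, Ī = 4.8 in⁴.
Centroid: ȳ = ΣA·y / ΣA = 1.4071 in.
Transfer each piece to the centroidal x-axis using Ī + A·d² with d = y − 1.4071:
  flange: d = -1.1571 in → contributes +4.6234 in⁴
  web: d = 1.0929 in → contributes +9.0996 in⁴
Total I = 13.723 in⁴.
Extreme fibre distance c = 3.0929 in; S = I/c = 4.437 in³.

S_x ≈ 4.44 in³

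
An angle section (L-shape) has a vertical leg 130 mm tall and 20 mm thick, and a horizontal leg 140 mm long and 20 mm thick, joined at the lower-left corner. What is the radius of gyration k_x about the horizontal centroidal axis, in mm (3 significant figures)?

Decompose the section into non-overlapping parts with the origin at the bottom-left of its bounding rectangle.
Vertical leg: 20 × 130, A = 2 600 mm², y = 65 mm, Ī = 3 661 667 mm⁴.
Horizontal leg (remainder): 120 × 20, A = 2 400 mm², y = 10 mm, Ī = 80 000 mm⁴.
Centroid: ȳ = ΣA·y / ΣA = 38.6 mm.
Transfer each piece to the horizontal centroidal axis using Ī + A·d² with d = y − 38.6:
  vertical leg: d = 26.4 mm → contributes +5 473 763 mm⁴
  horizontal leg (remainder): d = -28.6 mm → contributes +2 043 104 mm⁴
Total I = 7 516 867 mm⁴.
Radius of gyration: k = √(I/A) = √(7 516 867 / 5 000) = 38.773 mm.

k_x ≈ 38.8 mm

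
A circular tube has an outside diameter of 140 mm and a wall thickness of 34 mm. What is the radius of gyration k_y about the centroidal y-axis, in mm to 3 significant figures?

Break the section into simple shapes (no overlaps), measuring from the bottom-left corner of the bounding box.
Outer circle: ⌀140, A = 15 394 mm², x = 70 mm, Ī = 18 857 410 mm⁴.
Bore (subtracted): ⌀72, A = 4071.5 mm², x = 70 mm, Ī = 1 319 167 mm⁴.
By symmetry the centroid is at mid-width, x̄ = 70 mm.
All pieces are centred on the centroidal y-axis, so I = ΣĪ (holes subtracted) = 17 538 243 mm⁴.
Radius of gyration: k = √(I/A) = √(17 538 243 / 11 322) = 39.357 mm.

k_y ≈ 39.4 mm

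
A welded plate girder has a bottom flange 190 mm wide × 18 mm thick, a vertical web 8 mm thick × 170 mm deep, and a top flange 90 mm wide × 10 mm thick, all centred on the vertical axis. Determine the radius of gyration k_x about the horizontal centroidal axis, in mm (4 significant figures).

k_x ≈ 73.52 mm

Break the section into simple shapes (no overlaps), measuring from the bottom-left corner of the bounding box.
Bottom plate: 190 × 18, A = 3 420 mm², y = 9 mm, Ī = 92 340 mm⁴.
Web plate: 8 × 170, A = 1 360 mm², y = 103 mm, Ī = 3 275 333 mm⁴.
Top plate: 90 × 10, A = 900 mm², y = 193 mm, Ī = 7 500 mm⁴.
Centroid: ȳ = ΣA·y / ΣA = 60.662 mm.
Transfer each piece to the horizontal centroidal axis using Ī + A·d² with d = y − 60.662:
  bottom plate: d = -51.662 mm → contributes +9 220 181 mm⁴
  web plate: d = 42.338 mm → contributes +5 713 145 mm⁴
  top plate: d = 132.338 mm → contributes +15 769 518 mm⁴
Total I = 30 702 844 mm⁴.
Radius of gyration: k = √(I/A) = √(30 702 844 / 5 680) = 73.5216 mm.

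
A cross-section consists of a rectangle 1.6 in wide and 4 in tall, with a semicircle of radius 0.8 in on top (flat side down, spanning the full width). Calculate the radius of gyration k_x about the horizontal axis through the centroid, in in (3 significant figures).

k_x ≈ 1.34 in

Decompose the section into non-overlapping parts with the origin at the bottom-left of its bounding rectangle.
Rectangular body: 1.6 × 4, A = 6.4 in², y = 2 in, Ī = 8.5333 in⁴.
Semicircular cap: semicircle r = 0.8, A = 1.0053 in², y = 4.3395 in, Ī = 0.044956 in⁴.
Centroid: ȳ = ΣA·y / ΣA = 2.3176 in.
Transfer each piece to the horizontal axis through the centroid using Ī + A·d² with d = y − 2.3176:
  rectangular body: d = -0.3176 in → contributes +9.1789 in⁴
  semicircular cap: d = 2.0219 in → contributes +4.1549 in⁴
Total I = 13.334 in⁴.
Radius of gyration: k = √(I/A) = √(13.334 / 7.4053) = 1.3419 in.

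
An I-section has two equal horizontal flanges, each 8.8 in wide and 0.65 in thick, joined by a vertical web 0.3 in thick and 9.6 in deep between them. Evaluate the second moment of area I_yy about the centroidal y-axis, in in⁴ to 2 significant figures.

I_yy ≈ 74 in⁴

Treat the section as a set of non-overlapping primitives; coordinates are from the bounding-box lower-left.
Bottom flange: 8.8 × 0.65, A = 5.72 in², x = 4.4 in, Ī = 36.91 in⁴.
Web: 0.3 × 9.6, A = 2.88 in², x = 4.4 in, Ī = 0.0216 in⁴.
Top flange: 8.8 × 0.65, A = 5.72 in², x = 4.4 in, Ī = 36.91 in⁴.
By symmetry the centroid is at mid-width, x̄ = 4.4 in.
All pieces are centred on the centroidal y-axis, so I = ΣĪ = 73.85 in⁴.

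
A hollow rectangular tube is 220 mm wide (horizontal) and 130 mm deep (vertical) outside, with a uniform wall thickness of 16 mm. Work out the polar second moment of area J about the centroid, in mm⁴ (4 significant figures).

Decompose the section into non-overlapping parts with the origin at the bottom-left of its bounding rectangle.
Outer rectangle: 220 × 130, A = 28 600 mm², y = 65 mm, Ī = 40 278 333 mm⁴.
Inner void (subtracted): 188 × 98, A = 18 424 mm², y = 65 mm, Ī = 14 745 341 mm⁴.
By symmetry the centroid is at mid-height, ȳ = 65 mm.
All pieces are centred on the centroidal x-axis, so I = ΣĪ (holes subtracted) = 25 532 992 mm⁴.
Repeating about the centroidal y-axis gives I_y = 61 088 512 mm⁴.
Polar second moment: J = I_x + I_y = 86 621 504 mm⁴.

J ≈ 8.662 × 10⁷ mm⁴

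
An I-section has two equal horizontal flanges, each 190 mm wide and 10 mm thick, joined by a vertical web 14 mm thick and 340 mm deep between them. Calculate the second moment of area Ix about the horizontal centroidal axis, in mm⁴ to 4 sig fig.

Treat the section as a set of non-overlapping primitives; coordinates are from the bounding-box lower-left.
Bottom flange: 190 × 10, A = 1 900 mm², y = 5 mm, Ī = 15833.3 mm⁴.
Web: 14 × 340, A = 4 760 mm², y = 180 mm, Ī = 45 854 667 mm⁴.
Top flange: 190 × 10, A = 1 900 mm², y = 355 mm, Ī = 15833.3 mm⁴.
By symmetry the centroid is at mid-height, ȳ = 180 mm.
Transfer each piece to the horizontal centroidal axis using Ī + A·d² with d = y − 180:
  bottom flange: d = -175 mm → contributes +58 203 333 mm⁴
  web: d = 0 mm → contributes +45 854 667 mm⁴
  top flange: d = 175 mm → contributes +58 203 333 mm⁴
Total I = 162 261 333 mm⁴.

Ix ≈ 1.623 × 10⁸ mm⁴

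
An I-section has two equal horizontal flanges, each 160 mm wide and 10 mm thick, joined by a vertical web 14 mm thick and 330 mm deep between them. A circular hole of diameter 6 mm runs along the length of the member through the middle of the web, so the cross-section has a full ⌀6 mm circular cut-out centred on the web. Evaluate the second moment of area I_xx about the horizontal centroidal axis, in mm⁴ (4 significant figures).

I_xx ≈ 1.344 × 10⁸ mm⁴

Treat the section as a set of non-overlapping primitives; coordinates are from the bounding-box lower-left.
Bottom flange: 160 × 10, A = 1 600 mm², y = 5 mm, Ī = 13333.3 mm⁴.
Web: 14 × 330, A = 4 620 mm², y = 175 mm, Ī = 41 926 500 mm⁴.
Top flange: 160 × 10, A = 1 600 mm², y = 345 mm, Ī = 13333.3 mm⁴.
Hole (subtracted): ⌀6, A = 28.2743 mm², y = 175 mm, Ī = 63.6173 mm⁴.
By symmetry the centroid is at mid-height, ȳ = 175 mm.
Transfer each piece to the horizontal centroidal axis using Ī + A·d² with d = y − 175:
  bottom flange: d = -170 mm → contributes +46 253 333 mm⁴
  web: d = 0 mm → contributes +41 926 500 mm⁴
  top flange: d = 170 mm → contributes +46 253 333 mm⁴
  hole: d = 0 mm → contributes −63.6173 mm⁴
Total I = 134 433 103 mm⁴.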